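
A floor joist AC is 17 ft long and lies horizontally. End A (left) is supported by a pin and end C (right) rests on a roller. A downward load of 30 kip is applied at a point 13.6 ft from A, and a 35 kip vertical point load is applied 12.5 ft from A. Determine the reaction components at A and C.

Moments about A: C_y·17 − 30·13.6 − 35·12.5 = 0 → C_y = 845.5/17 = 49.7353 ≈ 49.74 kip.
ΣF_y = 0: A_y + 49.7353 − 30 − 35 = 0 → A_y = 15.26 kip.
ΣF_x = 0: no horizontal applied forces, so A_x = 0.

A_x = 0, A_y = 15.26 kip, C_y = 49.74 kip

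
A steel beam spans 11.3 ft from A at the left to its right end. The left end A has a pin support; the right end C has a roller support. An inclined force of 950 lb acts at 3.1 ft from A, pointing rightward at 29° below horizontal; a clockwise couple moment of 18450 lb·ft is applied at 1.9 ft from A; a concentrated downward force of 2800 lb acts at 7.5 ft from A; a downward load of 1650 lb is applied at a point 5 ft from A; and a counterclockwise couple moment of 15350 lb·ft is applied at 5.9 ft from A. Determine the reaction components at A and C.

A_x = -830.9 lb, A_y = 1921 lb, C_y = 2989 lb

Taking moments about A: C_y·11.3 − 950·sin29°·3.1 − 18450 − 2800·7.5 − 1650·5 + 15350 = 0 → C_y = 33777.8/11.3 = 2989.19 ≈ 2989 lb.
ΣF_y = 0: A_y + 2989.19 − 950·sin29° − 2800 − 1650 = 0 → A_y = 1921 lb.
ΣF_x = 0: A_x + 950·cos29° = 0 → A_x = -830.9 lb.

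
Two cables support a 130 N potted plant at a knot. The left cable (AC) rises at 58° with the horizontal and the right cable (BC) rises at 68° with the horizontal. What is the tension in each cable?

ΣF_x = 0: −T_AC·cos58° + T_BC·cos68° = 0 → T_BC = 1.4146·T_AC.
ΣF_y = 0: T_AC·sin58° + T_BC·sin68° = 130.
Substitute: T_AC·(0.848048 + 1.4146·0.927184) = 130 → T_AC = 60.1951 ≈ 60.20 N.
Then T_BC = 1.4146 × 60.1951 = 85.15 N.

T_AC = 60.20 N, T_BC = 85.15 N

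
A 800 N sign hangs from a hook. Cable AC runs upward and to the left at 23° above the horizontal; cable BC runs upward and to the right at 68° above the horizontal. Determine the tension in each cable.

T_AC = 299.7 N, T_BC = 736.5 N

ΣF_x = 0: −T_AC·cos23° + T_BC·cos68° = 0 → T_BC = 2.45726·T_AC.
ΣF_y = 0: T_AC·sin23° + T_BC·sin68° = 800.
Substitute: T_AC·(0.390731 + 2.45726·0.927184) = 800 → T_AC = 299.731 ≈ 299.7 N.
Then T_BC = 2.45726 × 299.731 = 736.5 N.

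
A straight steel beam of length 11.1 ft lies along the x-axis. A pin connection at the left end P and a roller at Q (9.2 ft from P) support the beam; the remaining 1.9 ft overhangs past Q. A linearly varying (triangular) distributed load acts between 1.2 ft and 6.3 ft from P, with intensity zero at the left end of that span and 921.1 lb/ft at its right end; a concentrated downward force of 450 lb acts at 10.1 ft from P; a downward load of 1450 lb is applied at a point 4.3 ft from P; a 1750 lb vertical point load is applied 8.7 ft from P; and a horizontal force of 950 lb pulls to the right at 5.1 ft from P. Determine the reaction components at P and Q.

P_x = -950.0 lb, P_y = 1998 lb, Q_y = 4001 lb

Resultant of the triangular load: ½ × 921.1 × 5.1 = 2348.805 lb, acting at 4.6 ft from P (one-third of the span from the peak).
Taking moments about P: Q_y·9.2 − (½·921.1·5.1)·4.6 − 450·10.1 − 1450·4.3 − 1750·8.7 = 0 → Q_y = 36809.503/9.2 = 4001.03 ≈ 4001 lb.
ΣF_y = 0: P_y + 4001.03 − ½·921.1·5.1 − 450 − 1450 − 1750 = 0 → P_y = 1998 lb.
ΣF_x = 0: P_x + 950 = 0 → P_x = -950.0 lb.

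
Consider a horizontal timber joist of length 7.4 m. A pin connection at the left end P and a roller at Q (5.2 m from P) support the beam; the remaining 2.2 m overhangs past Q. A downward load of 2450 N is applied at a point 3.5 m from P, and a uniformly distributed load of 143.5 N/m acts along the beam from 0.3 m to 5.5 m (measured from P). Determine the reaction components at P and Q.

P_x = 0, P_y = 1131 N, Q_y = 2065 N

Resultant of the distributed load: 143.5 × 5.2 = 746.2 N at 2.9 m from P.
Taking moments about P: Q_y·5.2 − 2450·3.5 − (143.5·5.2)·2.9 = 0 → Q_y = 10738.98/5.2 = 2065.19 ≈ 2065 N.
ΣF_y = 0: P_y + 2065.19 − 2450 − 143.5·5.2 = 0 → P_y = 1131 N.
ΣF_x = 0: no horizontal applied forces, so P_x = 0.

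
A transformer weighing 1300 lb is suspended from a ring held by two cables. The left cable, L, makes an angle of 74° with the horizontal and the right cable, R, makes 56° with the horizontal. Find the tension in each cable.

ΣF_x = 0: −T_L·cos74° + T_R·cos56° = 0 → T_R = 0.49292·T_L.
ΣF_y = 0: T_L·sin74° + T_R·sin56° = 1300.
Substitute: T_L·(0.961262 + 0.49292·0.829038) = 1300 → T_L = 948.966 ≈ 949.0 lb.
Then T_R = 0.49292 × 948.966 = 467.8 lb.

T_L = 949.0 lb, T_R = 467.8 lb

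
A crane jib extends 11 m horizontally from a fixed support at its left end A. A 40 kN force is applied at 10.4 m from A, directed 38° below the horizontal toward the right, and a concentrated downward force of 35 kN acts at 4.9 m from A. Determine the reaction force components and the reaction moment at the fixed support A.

ΣF_x = 0: A_x + 40·cos38° = 0 → A_x = -31.52 kN.
ΣF_y = 0: A_y − 40·sin38° − 35 = 0 → A_y = 59.63 kN.
ΣM about A: M_A − 40·sin38°·10.4 − 35·4.9 = 0 → M_A = 427.6 kN·m.

A_x = -31.52 kN, A_y = 59.63 kN, M_A = 427.6 kN·m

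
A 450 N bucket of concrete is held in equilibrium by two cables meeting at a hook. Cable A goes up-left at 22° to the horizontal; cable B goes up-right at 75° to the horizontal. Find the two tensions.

ΣF_x = 0: −T_A·cos22° + T_B·cos75° = 0 → T_B = 3.58236·T_A.
ΣF_y = 0: T_A·sin22° + T_B·sin75° = 450.
Substitute: T_A·(0.374607 + 3.58236·0.965926) = 450 → T_A = 117.343 ≈ 117.3 N.
Then T_B = 3.58236 × 117.343 = 420.4 N.

T_A = 117.3 N, T_B = 420.4 N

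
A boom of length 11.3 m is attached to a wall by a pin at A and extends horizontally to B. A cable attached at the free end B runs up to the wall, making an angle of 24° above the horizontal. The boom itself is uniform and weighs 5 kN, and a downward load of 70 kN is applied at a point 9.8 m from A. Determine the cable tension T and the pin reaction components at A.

ΣM about A: T·sin24°·11.3 − 5·5.65 − 70·9.8 = 0 → T = 714.25/(11.3·0.406737) = 155.403 ≈ 155.4 kN.
ΣF_x = 0: A_x − T·cos24° = 0 → A_x = 155.403 × 0.913545 = 142.0 kN.
ΣF_y = 0: A_y + T·sin24° − 5 − 70 = 0 → A_y = 75 − 155.403 × 0.406737 = 11.79 kN.

T = 155.4 kN, A_x = 142.0 kN, A_y = 11.79 kN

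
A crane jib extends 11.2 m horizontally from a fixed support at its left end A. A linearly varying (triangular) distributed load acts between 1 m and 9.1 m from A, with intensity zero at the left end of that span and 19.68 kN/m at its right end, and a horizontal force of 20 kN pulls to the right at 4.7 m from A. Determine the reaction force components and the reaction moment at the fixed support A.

Resultant of the triangular load: ½ × 19.68 × 8.1 = 79.704 kN, acting at 6.4 m from A (one-third of the span from the peak).
ΣF_x = 0: A_x + 20 = 0 → A_x = -20.00 kN.
ΣF_y = 0: A_y − ½·19.68·8.1 = 0 → A_y = 79.70 kN.
ΣM about A: M_A − (½·19.68·8.1)·6.4 = 0 → M_A = 510.1 kN·m.

A_x = -20.00 kN, A_y = 79.70 kN, M_A = 510.1 kN·m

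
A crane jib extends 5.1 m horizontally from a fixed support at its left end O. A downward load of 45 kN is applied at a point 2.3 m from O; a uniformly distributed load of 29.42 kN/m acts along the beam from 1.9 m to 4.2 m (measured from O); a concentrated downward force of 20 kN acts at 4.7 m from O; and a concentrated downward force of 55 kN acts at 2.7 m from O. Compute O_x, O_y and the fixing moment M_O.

O_x = 0, O_y = 187.7 kN, M_O = 552.4 kN·m

Resultant of the distributed load: 29.42 × 2.3 = 67.666 kN at 3.05 m from O.
ΣF_x = 0: O_x = 0.
ΣF_y = 0: O_y − 45 − 29.42·2.3 − 20 − 55 = 0 → O_y = 187.7 kN.
ΣM about O: M_O − 45·2.3 − (29.42·2.3)·3.05 − 20·4.7 − 55·2.7 = 0 → M_O = 552.4 kN·m.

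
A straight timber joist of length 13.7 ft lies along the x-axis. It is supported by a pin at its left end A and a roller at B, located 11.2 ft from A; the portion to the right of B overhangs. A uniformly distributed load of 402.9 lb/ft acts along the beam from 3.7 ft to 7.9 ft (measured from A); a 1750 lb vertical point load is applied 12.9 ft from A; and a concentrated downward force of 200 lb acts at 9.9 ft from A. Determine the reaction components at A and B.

Resultant of the distributed load: 402.9 × 4.2 = 1692.18 lb at 5.8 ft from A.
ΣM about A: B_y·11.2 − (402.9·4.2)·5.8 − 1750·12.9 − 200·9.9 = 0 → B_y = 34369.644/11.2 = 3068.72 ≈ 3069 lb.
ΣF_y = 0: A_y + 3068.72 − 402.9·4.2 − 1750 − 200 = 0 → A_y = 573.5 lb.
ΣF_x = 0: no horizontal applied forces, so A_x = 0.

A_x = 0, A_y = 573.5 lb, B_y = 3069 lb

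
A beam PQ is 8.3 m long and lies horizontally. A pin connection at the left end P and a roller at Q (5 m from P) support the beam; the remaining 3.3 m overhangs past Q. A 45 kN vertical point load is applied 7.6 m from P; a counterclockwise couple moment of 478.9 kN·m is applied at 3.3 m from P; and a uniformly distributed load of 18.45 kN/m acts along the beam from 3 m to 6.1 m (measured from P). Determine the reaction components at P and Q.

P_x = 0, P_y = 77.53 kN, Q_y = 24.67 kN

Resultant of the distributed load: 18.45 × 3.1 = 57.195 kN at 4.55 m from P.
ΣM about P: Q_y·5 − 45·7.6 + 478.9 − (18.45·3.1)·4.55 = 0 → Q_y = 123.33725/5 = 24.6674 ≈ 24.67 kN.
ΣF_y = 0: P_y + 24.6674 − 45 − 18.45·3.1 = 0 → P_y = 77.53 kN.
ΣF_x = 0: no horizontal applied forces, so P_x = 0.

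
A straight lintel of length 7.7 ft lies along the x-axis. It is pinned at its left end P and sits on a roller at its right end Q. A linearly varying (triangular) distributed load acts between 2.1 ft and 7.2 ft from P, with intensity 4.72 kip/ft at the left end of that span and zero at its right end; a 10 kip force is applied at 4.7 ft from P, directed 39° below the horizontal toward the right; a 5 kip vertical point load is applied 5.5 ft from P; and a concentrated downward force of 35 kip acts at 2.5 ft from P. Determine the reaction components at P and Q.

Resultant of the triangular load: ½ × 4.72 × 5.1 = 12.036 kip, acting at 3.8 ft from P (one-third of the span from the peak).
ΣM about P: Q_y·7.7 − (½·4.72·5.1)·3.8 − 10·sin39°·4.7 − 5·5.5 − 35·2.5 = 0 → Q_y = 190.315/7.7 = 24.7162 ≈ 24.72 kip.
ΣF_y = 0: P_y + 24.7162 − ½·4.72·5.1 − 10·sin39° − 5 − 35 = 0 → P_y = 33.61 kip.
ΣF_x = 0: P_x + 10·cos39° = 0 → P_x = -7.771 kip.

P_x = -7.771 kip, P_y = 33.61 kip, Q_y = 24.72 kip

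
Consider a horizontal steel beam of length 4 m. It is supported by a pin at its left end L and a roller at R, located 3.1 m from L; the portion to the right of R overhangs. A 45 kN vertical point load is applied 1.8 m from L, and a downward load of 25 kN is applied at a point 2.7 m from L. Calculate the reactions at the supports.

L_x = 0, L_y = 22.10 kN, R_y = 47.90 kN

Taking moments about L: R_y·3.1 − 45·1.8 − 25·2.7 = 0 → R_y = 148.5/3.1 = 47.9032 ≈ 47.90 kN.
ΣF_y = 0: L_y + 47.9032 − 45 − 25 = 0 → L_y = 22.10 kN.
ΣF_x = 0: no horizontal applied forces, so L_x = 0.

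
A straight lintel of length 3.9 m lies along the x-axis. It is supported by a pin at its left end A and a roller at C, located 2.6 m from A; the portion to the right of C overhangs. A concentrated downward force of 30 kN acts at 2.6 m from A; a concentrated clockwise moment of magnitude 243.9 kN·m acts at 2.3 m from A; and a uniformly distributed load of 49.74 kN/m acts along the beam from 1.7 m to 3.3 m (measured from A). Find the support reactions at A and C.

A_x = 0, A_y = -90.75 kN, C_y = 200.3 kN

Resultant of the distributed load: 49.74 × 1.6 = 79.584 kN at 2.5 m from A.
ΣM about A: C_y·2.6 − 30·2.6 − 243.9 − (49.74·1.6)·2.5 = 0 → C_y = 520.86/2.6 = 200.331 ≈ 200.3 kN.
ΣF_y = 0: A_y + 200.331 − 30 − 49.74·1.6 = 0 → A_y = -90.75 kN.
ΣF_x = 0: no horizontal applied forces, so A_x = 0.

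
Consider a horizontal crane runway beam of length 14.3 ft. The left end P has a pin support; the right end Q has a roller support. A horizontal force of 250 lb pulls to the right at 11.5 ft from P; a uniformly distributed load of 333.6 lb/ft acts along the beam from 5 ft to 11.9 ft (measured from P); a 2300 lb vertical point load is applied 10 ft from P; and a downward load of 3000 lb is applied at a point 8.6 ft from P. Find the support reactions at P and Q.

P_x = -250.0 lb, P_y = 2829 lb, Q_y = 4773 lb

Resultant of the distributed load: 333.6 × 6.9 = 2301.84 lb at 8.45 ft from P.
Taking moments about P: Q_y·14.3 − (333.6·6.9)·8.45 − 2300·10 − 3000·8.6 = 0 → Q_y = 68250.548/14.3 = 4772.77 ≈ 4773 lb.
ΣF_y = 0: P_y + 4772.77 − 333.6·6.9 − 2300 − 3000 = 0 → P_y = 2829 lb.
ΣF_x = 0: P_x + 250 = 0 → P_x = -250.0 lb.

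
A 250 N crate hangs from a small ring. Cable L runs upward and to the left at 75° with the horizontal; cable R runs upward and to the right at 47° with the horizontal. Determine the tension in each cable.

ΣF_x = 0: −T_L·cos75° + T_R·cos47° = 0 → T_R = 0.379501·T_L.
ΣF_y = 0: T_L·sin75° + T_R·sin47° = 250.
Substitute: T_L·(0.965926 + 0.379501·0.731354) = 250 → T_L = 201.049 ≈ 201.0 N.
Then T_R = 0.379501 × 201.049 = 76.30 N.

T_L = 201.0 N, T_R = 76.30 N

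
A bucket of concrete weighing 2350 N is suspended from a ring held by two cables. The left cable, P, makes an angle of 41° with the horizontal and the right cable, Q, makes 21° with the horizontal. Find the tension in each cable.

T_P = 2485 N, T_Q = 2009 N

ΣF_x = 0: −T_P·cos41° + T_Q·cos21° = 0 → T_Q = 0.808403·T_P.
ΣF_y = 0: T_P·sin41° + T_Q·sin21° = 2350.
Substitute: T_P·(0.656059 + 0.808403·0.358368) = 2350 → T_P = 2484.76 ≈ 2485 N.
Then T_Q = 0.808403 × 2484.76 = 2009 N.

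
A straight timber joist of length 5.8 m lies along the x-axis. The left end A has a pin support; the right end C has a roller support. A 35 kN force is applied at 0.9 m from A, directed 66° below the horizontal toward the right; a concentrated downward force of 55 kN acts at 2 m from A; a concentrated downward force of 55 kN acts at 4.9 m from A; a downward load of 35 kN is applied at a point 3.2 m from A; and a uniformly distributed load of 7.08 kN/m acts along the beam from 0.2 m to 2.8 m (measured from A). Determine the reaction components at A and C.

Resultant of the distributed load: 7.08 × 2.6 = 18.408 kN at 1.5 m from A.
Moments about A: C_y·5.8 − 35·sin66°·0.9 − 55·2 − 55·4.9 − 35·3.2 − (7.08·2.6)·1.5 = 0 → C_y = 547.889/5.8 = 94.4636 ≈ 94.46 kN.
ΣF_y = 0: A_y + 94.4636 − 35·sin66° − 55 − 55 − 35 − 7.08·2.6 = 0 → A_y = 100.9 kN.
ΣF_x = 0: A_x + 35·cos66° = 0 → A_x = -14.24 kN.

A_x = -14.24 kN, A_y = 100.9 kN, C_y = 94.46 kN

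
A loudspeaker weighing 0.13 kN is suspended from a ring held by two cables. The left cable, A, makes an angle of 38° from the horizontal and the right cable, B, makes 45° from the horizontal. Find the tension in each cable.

T_A = 0.09261 kN, T_B = 0.1032 kN

ΣF_x = 0: −T_A·cos38° + T_B·cos45° = 0 → T_B = 1.11442·T_A.
ΣF_y = 0: T_A·sin38° + T_B·sin45° = 0.13.
Substitute: T_A·(0.615661 + 1.11442·0.707107) = 0.13 → T_A = 0.092614 ≈ 0.09261 kN.
Then T_B = 1.11442 × 0.092614 = 0.1032 kN.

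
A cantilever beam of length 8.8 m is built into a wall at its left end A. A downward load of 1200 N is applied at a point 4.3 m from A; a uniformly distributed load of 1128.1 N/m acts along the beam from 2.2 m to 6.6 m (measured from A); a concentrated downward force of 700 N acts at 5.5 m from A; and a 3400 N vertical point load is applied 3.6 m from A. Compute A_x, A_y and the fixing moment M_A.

A_x = 0, A_y = 10260 N, M_A = 43090 N·m

Resultant of the distributed load: 1128.1 × 4.4 = 4963.64 N at 4.4 m from A.
ΣF_x = 0: A_x = 0.
ΣF_y = 0: A_y − 1200 − 1128.1·4.4 − 700 − 3400 = 0 → A_y = 10260 N.
ΣM about A: M_A − 1200·4.3 − (1128.1·4.4)·4.4 − 700·5.5 − 3400·3.6 = 0 → M_A = 43090 N·m.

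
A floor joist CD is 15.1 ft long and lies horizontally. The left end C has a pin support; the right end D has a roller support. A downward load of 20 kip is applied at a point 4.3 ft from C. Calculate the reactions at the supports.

ΣM about C: D_y·15.1 − 20·4.3 = 0 → D_y = 86/15.1 = 5.69536 ≈ 5.695 kip.
ΣF_y = 0: C_y + 5.69536 − 20 = 0 → C_y = 14.30 kip.
ΣF_x = 0: no horizontal applied forces, so C_x = 0.

C_x = 0, C_y = 14.30 kip, D_y = 5.695 kip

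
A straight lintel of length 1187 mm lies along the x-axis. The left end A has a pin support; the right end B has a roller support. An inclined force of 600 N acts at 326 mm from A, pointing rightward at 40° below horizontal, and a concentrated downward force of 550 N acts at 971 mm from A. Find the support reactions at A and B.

A_x = -459.6 N, A_y = 379.8 N, B_y = 555.8 N

Moments about A: B_y·1187 − 600·sin40°·326 − 550·971 = 0 → B_y = 659779/1187 = 555.837 ≈ 555.8 N.
ΣF_y = 0: A_y + 555.837 − 600·sin40° − 550 = 0 → A_y = 379.8 N.
ΣF_x = 0: A_x + 600·cos40° = 0 → A_x = -459.6 N.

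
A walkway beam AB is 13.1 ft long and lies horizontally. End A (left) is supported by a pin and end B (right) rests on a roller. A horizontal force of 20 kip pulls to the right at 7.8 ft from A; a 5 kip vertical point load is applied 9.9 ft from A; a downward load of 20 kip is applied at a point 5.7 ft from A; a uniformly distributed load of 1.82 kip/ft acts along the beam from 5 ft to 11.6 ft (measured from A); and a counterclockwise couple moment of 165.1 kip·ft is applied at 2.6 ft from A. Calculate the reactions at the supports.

A_x = -20.00 kip, A_y = 29.52 kip, B_y = 7.489 kip

Resultant of the distributed load: 1.82 × 6.6 = 12.012 kip at 8.3 ft from A.
ΣM about A: B_y·13.1 − 5·9.9 − 20·5.7 − (1.82·6.6)·8.3 + 165.1 = 0 → B_y = 98.0996/13.1 = 7.48852 ≈ 7.489 kip.
ΣF_y = 0: A_y + 7.48852 − 5 − 20 − 1.82·6.6 = 0 → A_y = 29.52 kip.
ΣF_x = 0: A_x + 20 = 0 → A_x = -20.00 kip.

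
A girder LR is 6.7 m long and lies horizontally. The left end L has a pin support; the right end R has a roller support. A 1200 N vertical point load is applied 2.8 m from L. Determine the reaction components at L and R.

Moments about L: R_y·6.7 − 1200·2.8 = 0 → R_y = 3360/6.7 = 501.493 ≈ 501.5 N.
ΣF_y = 0: L_y + 501.493 − 1200 = 0 → L_y = 698.5 N.
ΣF_x = 0: no horizontal applied forces, so L_x = 0.

L_x = 0, L_y = 698.5 N, R_y = 501.5 N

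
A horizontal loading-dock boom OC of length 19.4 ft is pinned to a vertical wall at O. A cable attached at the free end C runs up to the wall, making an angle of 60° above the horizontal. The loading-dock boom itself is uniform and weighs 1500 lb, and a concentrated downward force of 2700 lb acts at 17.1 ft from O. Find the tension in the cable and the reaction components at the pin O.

T = 3614 lb, O_x = 1807 lb, O_y = 1070 lb

ΣM about O: T·sin60°·19.4 − 1500·9.7 − 2700·17.1 = 0 → T = 60720/(19.4·0.866025) = 3614.1 ≈ 3614 lb.
ΣF_x = 0: O_x − T·cos60° = 0 → O_x = 3614.1 × 0.5 = 1807 lb.
ΣF_y = 0: O_y + T·sin60° − 1500 − 2700 = 0 → O_y = 4200 − 3614.1 × 0.866025 = 1070 lb.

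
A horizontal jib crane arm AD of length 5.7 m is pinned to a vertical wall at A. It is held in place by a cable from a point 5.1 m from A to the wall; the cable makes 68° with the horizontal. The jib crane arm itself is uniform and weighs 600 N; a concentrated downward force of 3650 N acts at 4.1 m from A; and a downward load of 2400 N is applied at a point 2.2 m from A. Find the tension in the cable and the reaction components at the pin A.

ΣM about A: T·sin68°·5.1 − 600·2.85 − 3650·4.1 − 2400·2.2 = 0 → T = 21955/(5.1·0.927184) = 4642.99 ≈ 4643 N.
ΣF_x = 0: A_x − T·cos68° = 0 → A_x = 4642.99 × 0.374607 = 1739 N.
ΣF_y = 0: A_y + T·sin68° − 600 − 3650 − 2400 = 0 → A_y = 6650 − 4642.99 × 0.927184 = 2345 N.

T = 4643 N, A_x = 1739 N, A_y = 2345 N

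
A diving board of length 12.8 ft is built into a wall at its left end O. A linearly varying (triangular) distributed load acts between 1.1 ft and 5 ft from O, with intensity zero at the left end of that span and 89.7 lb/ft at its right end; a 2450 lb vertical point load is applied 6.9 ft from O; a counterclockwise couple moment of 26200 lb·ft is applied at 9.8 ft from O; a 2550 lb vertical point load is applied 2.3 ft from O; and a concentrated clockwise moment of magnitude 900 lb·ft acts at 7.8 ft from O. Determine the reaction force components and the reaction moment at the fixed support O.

O_x = 0, O_y = 5175 lb, M_O = -1883 lb·ft

Resultant of the triangular load: ½ × 89.7 × 3.9 = 174.915 lb, acting at 3.7 ft from O (one-third of the span from the peak).
ΣF_x = 0: O_x = 0.
ΣF_y = 0: O_y − ½·89.7·3.9 − 2450 − 2550 = 0 → O_y = 5175 lb.
ΣM about O: M_O − (½·89.7·3.9)·3.7 − 2450·6.9 + 26200 − 2550·2.3 − 900 = 0 → M_O = -1883 lb·ft.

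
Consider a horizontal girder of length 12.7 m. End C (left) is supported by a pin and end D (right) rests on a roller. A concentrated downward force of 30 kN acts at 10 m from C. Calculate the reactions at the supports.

C_x = 0, C_y = 6.378 kN, D_y = 23.62 kN

Taking moments about C: D_y·12.7 − 30·10 = 0 → D_y = 300/12.7 = 23.622 ≈ 23.62 kN.
ΣF_y = 0: C_y + 23.622 − 30 = 0 → C_y = 6.378 kN.
ΣF_x = 0: no horizontal applied forces, so C_x = 0.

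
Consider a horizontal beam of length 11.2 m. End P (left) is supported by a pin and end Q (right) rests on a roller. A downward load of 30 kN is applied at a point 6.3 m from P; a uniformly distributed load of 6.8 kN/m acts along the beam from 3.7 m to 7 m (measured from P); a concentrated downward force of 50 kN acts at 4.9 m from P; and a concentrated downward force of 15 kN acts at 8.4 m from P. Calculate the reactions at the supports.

P_x = 0, P_y = 56.72 kN, Q_y = 60.72 kN

Resultant of the distributed load: 6.8 × 3.3 = 22.44 kN at 5.35 m from P.
Taking moments about P: Q_y·11.2 − 30·6.3 − (6.8·3.3)·5.35 − 50·4.9 − 15·8.4 = 0 → Q_y = 680.054/11.2 = 60.7191 ≈ 60.72 kN.
ΣF_y = 0: P_y + 60.7191 − 30 − 6.8·3.3 − 50 − 15 = 0 → P_y = 56.72 kN.
ΣF_x = 0: no horizontal applied forces, so P_x = 0.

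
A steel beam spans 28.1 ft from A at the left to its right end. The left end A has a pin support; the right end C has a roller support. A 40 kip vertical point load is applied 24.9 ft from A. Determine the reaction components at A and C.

Taking moments about A: C_y·28.1 − 40·24.9 = 0 → C_y = 996/28.1 = 35.4448 ≈ 35.44 kip.
ΣF_y = 0: A_y + 35.4448 − 40 = 0 → A_y = 4.555 kip.
ΣF_x = 0: no horizontal applied forces, so A_x = 0.

A_x = 0, A_y = 4.555 kip, C_y = 35.44 kip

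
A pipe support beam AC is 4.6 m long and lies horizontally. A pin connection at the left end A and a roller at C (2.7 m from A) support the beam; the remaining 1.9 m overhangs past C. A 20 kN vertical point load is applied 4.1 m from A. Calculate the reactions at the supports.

A_x = 0, A_y = -10.37 kN, C_y = 30.37 kN

Taking moments about A: C_y·2.7 − 20·4.1 = 0 → C_y = 82/2.7 = 30.3704 ≈ 30.37 kN.
ΣF_y = 0: A_y + 30.3704 − 20 = 0 → A_y = -10.37 kN.
ΣF_x = 0: no horizontal applied forces, so A_x = 0.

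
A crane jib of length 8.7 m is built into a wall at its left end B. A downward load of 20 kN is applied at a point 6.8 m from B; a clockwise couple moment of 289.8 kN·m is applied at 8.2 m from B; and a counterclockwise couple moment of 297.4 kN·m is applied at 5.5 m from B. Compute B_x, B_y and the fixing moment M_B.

ΣF_x = 0: B_x = 0.
ΣF_y = 0: B_y − 20 = 0 → B_y = 20.00 kN.
ΣM about B: M_B − 20·6.8 − 289.8 + 297.4 = 0 → M_B = 128.4 kN·m.

B_x = 0, B_y = 20.00 kN, M_B = 128.4 kN·m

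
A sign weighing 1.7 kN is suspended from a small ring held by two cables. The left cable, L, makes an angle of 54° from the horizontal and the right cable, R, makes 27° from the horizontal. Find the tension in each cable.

ΣF_x = 0: −T_L·cos54° + T_R·cos27° = 0 → T_R = 0.659687·T_L.
ΣF_y = 0: T_L·sin54° + T_R·sin27° = 1.7.
Substitute: T_L·(0.809017 + 0.659687·0.45399) = 1.7 → T_L = 1.53359 ≈ 1.534 kN.
Then T_R = 0.659687 × 1.53359 = 1.012 kN.

T_L = 1.534 kN, T_R = 1.012 kN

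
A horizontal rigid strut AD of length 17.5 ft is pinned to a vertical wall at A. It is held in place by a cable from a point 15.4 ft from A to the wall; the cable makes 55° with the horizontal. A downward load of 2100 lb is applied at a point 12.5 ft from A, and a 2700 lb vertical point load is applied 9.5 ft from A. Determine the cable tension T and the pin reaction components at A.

T = 4114 lb, A_x = 2360 lb, A_y = 1430 lb

ΣM about A: T·sin55°·15.4 − 2100·12.5 − 2700·9.5 = 0 → T = 51900/(15.4·0.819152) = 4114.17 ≈ 4114 lb.
ΣF_x = 0: A_x − T·cos55° = 0 → A_x = 4114.17 × 0.573576 = 2360 lb.
ΣF_y = 0: A_y + T·sin55° − 2100 − 2700 = 0 → A_y = 4800 − 4114.17 × 0.819152 = 1430 lb.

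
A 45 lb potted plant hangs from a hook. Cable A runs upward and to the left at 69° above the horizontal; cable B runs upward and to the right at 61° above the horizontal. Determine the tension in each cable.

ΣF_x = 0: −T_A·cos69° + T_B·cos61° = 0 → T_B = 0.739193·T_A.
ΣF_y = 0: T_A·sin69° + T_B·sin61° = 45.
Substitute: T_A·(0.93358 + 0.739193·0.87462) = 45 → T_A = 28.4793 ≈ 28.48 lb.
Then T_B = 0.739193 × 28.4793 = 21.05 lb.

T_A = 28.48 lb, T_B = 21.05 lb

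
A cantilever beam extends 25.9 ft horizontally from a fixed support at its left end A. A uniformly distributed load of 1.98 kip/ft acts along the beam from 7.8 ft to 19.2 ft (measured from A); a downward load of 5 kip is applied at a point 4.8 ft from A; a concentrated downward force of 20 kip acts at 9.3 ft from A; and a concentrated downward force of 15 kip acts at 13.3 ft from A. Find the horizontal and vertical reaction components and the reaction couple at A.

A_x = 0, A_y = 62.57 kip, M_A = 714.2 kip·ft

Resultant of the distributed load: 1.98 × 11.4 = 22.572 kip at 13.5 ft from A.
ΣF_x = 0: A_x = 0.
ΣF_y = 0: A_y − 1.98·11.4 − 5 − 20 − 15 = 0 → A_y = 62.57 kip.
ΣM about A: M_A − (1.98·11.4)·13.5 − 5·4.8 − 20·9.3 − 15·13.3 = 0 → M_A = 714.2 kip·ft.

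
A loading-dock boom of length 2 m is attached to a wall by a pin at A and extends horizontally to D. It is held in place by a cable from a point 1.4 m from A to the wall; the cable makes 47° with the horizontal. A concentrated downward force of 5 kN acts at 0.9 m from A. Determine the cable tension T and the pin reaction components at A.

T = 4.395 kN, A_x = 2.997 kN, A_y = 1.786 kN

ΣM about A: T·sin47°·1.4 − 5·0.9 = 0 → T = 4.5/(1.4·0.731354) = 4.39498 ≈ 4.395 kN.
ΣF_x = 0: A_x − T·cos47° = 0 → A_x = 4.39498 × 0.681998 = 2.997 kN.
ΣF_y = 0: A_y + T·sin47° − 5 = 0 → A_y = 5 − 4.39498 × 0.731354 = 1.786 kN.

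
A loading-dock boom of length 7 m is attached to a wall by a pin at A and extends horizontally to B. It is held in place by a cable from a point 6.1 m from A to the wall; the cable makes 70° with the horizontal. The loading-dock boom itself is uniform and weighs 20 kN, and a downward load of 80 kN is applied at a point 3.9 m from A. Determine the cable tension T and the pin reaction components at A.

T = 66.64 kN, A_x = 22.79 kN, A_y = 37.38 kN

ΣM about A: T·sin70°·6.1 − 20·3.5 − 80·3.9 = 0 → T = 382/(6.1·0.939693) = 66.6419 ≈ 66.64 kN.
ΣF_x = 0: A_x − T·cos70° = 0 → A_x = 66.6419 × 0.34202 = 22.79 kN.
ΣF_y = 0: A_y + T·sin70° − 20 − 80 = 0 → A_y = 100 − 66.6419 × 0.939693 = 37.38 kN.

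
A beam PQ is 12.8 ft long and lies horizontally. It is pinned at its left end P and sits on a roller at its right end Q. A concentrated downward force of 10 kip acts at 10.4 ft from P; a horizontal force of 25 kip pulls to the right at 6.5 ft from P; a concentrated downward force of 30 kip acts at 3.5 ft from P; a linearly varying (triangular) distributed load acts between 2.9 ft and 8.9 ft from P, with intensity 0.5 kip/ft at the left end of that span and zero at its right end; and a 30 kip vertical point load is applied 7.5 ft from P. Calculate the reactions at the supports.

P_x = -25.00 kip, P_y = 37.02 kip, Q_y = 34.48 kip

Resultant of the triangular load: ½ × 0.5 × 6 = 1.5 kip, acting at 4.9 ft from P (one-third of the span from the peak).
Moments about P: Q_y·12.8 − 10·10.4 − 30·3.5 − (½·0.5·6)·4.9 − 30·7.5 = 0 → Q_y = 441.35/12.8 = 34.4805 ≈ 34.48 kip.
ΣF_y = 0: P_y + 34.4805 − 10 − 30 − ½·0.5·6 − 30 = 0 → P_y = 37.02 kip.
ΣF_x = 0: P_x + 25 = 0 → P_x = -25.00 kip.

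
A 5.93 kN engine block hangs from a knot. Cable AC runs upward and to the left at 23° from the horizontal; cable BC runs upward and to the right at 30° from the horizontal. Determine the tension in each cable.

T_AC = 6.430 kN, T_BC = 6.835 kN

ΣF_x = 0: −T_AC·cos23° + T_BC·cos30° = 0 → T_BC = 1.06291·T_AC.
ΣF_y = 0: T_AC·sin23° + T_BC·sin30° = 5.93.
Substitute: T_AC·(0.390731 + 1.06291·0.5) = 5.93 → T_AC = 6.43037 ≈ 6.430 kN.
Then T_BC = 1.06291 × 6.43037 = 6.835 kN.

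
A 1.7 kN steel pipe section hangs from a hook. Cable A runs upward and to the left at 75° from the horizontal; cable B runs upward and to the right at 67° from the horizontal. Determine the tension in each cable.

T_A = 1.079 kN, T_B = 0.7147 kN

ΣF_x = 0: −T_A·cos75° + T_B·cos67° = 0 → T_B = 0.662397·T_A.
ΣF_y = 0: T_A·sin75° + T_B·sin67° = 1.7.
Substitute: T_A·(0.965926 + 0.662397·0.920505) = 1.7 → T_A = 1.07891 ≈ 1.079 kN.
Then T_B = 0.662397 × 1.07891 = 0.7147 kN.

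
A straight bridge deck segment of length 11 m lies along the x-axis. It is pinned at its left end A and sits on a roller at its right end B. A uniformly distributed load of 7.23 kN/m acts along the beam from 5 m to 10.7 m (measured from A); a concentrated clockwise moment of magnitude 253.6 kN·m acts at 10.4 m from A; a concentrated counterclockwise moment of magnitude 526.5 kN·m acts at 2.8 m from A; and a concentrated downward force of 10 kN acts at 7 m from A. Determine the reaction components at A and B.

Resultant of the distributed load: 7.23 × 5.7 = 41.211 kN at 7.85 m from A.
Moments about A: B_y·11 − (7.23·5.7)·7.85 − 253.6 + 526.5 − 10·7 = 0 → B_y = 120.60635/11 = 10.9642 ≈ 10.96 kN.
ΣF_y = 0: A_y + 10.9642 − 7.23·5.7 − 10 = 0 → A_y = 40.25 kN.
ΣF_x = 0: no horizontal applied forces, so A_x = 0.

A_x = 0, A_y = 40.25 kN, B_y = 10.96 kN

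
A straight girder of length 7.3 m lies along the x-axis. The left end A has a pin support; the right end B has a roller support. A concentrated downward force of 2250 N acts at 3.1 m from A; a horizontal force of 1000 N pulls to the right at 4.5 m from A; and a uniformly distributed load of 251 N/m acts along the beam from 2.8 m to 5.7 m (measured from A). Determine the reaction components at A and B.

Resultant of the distributed load: 251 × 2.9 = 727.9 N at 4.25 m from A.
Taking moments about A: B_y·7.3 − 2250·3.1 − (251·2.9)·4.25 = 0 → B_y = 10068.575/7.3 = 1379.26 ≈ 1379 N.
ΣF_y = 0: A_y + 1379.26 − 2250 − 251·2.9 = 0 → A_y = 1599 N.
ΣF_x = 0: A_x + 1000 = 0 → A_x = -1000 N.

A_x = -1000 N, A_y = 1599 N, B_y = 1379 N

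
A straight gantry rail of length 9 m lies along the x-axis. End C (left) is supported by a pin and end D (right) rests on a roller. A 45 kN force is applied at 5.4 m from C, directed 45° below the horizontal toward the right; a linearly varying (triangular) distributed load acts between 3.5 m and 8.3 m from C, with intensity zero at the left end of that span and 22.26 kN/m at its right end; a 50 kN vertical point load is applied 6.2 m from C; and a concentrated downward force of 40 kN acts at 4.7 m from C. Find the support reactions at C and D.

Resultant of the triangular load: ½ × 22.26 × 4.8 = 53.424 kN, acting at 6.7 m from C (one-third of the span from the peak).
Moments about C: D_y·9 − 45·sin45°·5.4 − (½·22.26·4.8)·6.7 − 50·6.2 − 40·4.7 = 0 → D_y = 1027.77/9 = 114.197 ≈ 114.2 kN.
ΣF_y = 0: C_y + 114.197 − 45·sin45° − ½·22.26·4.8 − 50 − 40 = 0 → C_y = 61.05 kN.
ΣF_x = 0: C_x + 45·cos45° = 0 → C_x = -31.82 kN.

C_x = -31.82 kN, C_y = 61.05 kN, D_y = 114.2 kN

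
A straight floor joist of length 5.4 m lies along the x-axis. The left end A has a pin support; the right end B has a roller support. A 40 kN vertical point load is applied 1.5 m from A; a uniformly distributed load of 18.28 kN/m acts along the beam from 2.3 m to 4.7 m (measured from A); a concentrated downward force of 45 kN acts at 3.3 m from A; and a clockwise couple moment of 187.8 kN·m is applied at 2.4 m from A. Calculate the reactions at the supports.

A_x = 0, A_y = 27.05 kN, B_y = 101.8 kN

Resultant of the distributed load: 18.28 × 2.4 = 43.872 kN at 3.5 m from A.
Taking moments about A: B_y·5.4 − 40·1.5 − (18.28·2.4)·3.5 − 45·3.3 − 187.8 = 0 → B_y = 549.852/5.4 = 101.824 ≈ 101.8 kN.
ΣF_y = 0: A_y + 101.824 − 40 − 18.28·2.4 − 45 = 0 → A_y = 27.05 kN.
ΣF_x = 0: no horizontal applied forces, so A_x = 0.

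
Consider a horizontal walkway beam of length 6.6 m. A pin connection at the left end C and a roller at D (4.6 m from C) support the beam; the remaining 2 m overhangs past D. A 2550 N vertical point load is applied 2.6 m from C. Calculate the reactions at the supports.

ΣM about C: D_y·4.6 − 2550·2.6 = 0 → D_y = 6630/4.6 = 1441.3 ≈ 1441 N.
ΣF_y = 0: C_y + 1441.3 − 2550 = 0 → C_y = 1109 N.
ΣF_x = 0: no horizontal applied forces, so C_x = 0.

C_x = 0, C_y = 1109 N, D_y = 1441 N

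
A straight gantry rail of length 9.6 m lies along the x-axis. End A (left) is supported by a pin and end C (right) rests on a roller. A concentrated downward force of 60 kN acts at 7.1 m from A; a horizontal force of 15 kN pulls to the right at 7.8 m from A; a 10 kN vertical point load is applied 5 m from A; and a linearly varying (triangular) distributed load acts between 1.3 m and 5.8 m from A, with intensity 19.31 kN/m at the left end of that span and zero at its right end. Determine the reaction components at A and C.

A_x = -15.00 kN, A_y = 51.19 kN, C_y = 62.26 kN

Resultant of the triangular load: ½ × 19.31 × 4.5 = 43.4475 kN, acting at 2.8 m from A (one-third of the span from the peak).
Moments about A: C_y·9.6 − 60·7.1 − 10·5 − (½·19.31·4.5)·2.8 = 0 → C_y = 597.653/9.6 = 62.2555 ≈ 62.26 kN.
ΣF_y = 0: A_y + 62.2555 − 60 − 10 − ½·19.31·4.5 = 0 → A_y = 51.19 kN.
ΣF_x = 0: A_x + 15 = 0 → A_x = -15.00 kN.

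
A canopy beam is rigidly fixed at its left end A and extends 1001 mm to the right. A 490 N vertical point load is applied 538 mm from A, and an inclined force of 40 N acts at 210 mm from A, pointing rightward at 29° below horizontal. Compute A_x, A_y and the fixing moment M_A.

A_x = -34.98 N, A_y = 509.4 N, M_A = 267700 N·mm

ΣF_x = 0: A_x + 40·cos29° = 0 → A_x = -34.98 N.
ΣF_y = 0: A_y − 490 − 40·sin29° = 0 → A_y = 509.4 N.
ΣM about A: M_A − 490·538 − 40·sin29°·210 = 0 → M_A = 267700 N·mm.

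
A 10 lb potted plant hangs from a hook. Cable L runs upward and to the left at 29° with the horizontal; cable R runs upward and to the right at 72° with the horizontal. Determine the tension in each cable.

ΣF_x = 0: −T_L·cos29° + T_R·cos72° = 0 → T_R = 2.83033·T_L.
ΣF_y = 0: T_L·sin29° + T_R·sin72° = 10.
Substitute: T_L·(0.48481 + 2.83033·0.951057) = 10 → T_L = 3.148 lb.
Then T_R = 2.83033 × 3.148 = 8.910 lb.

T_L = 3.148 lb, T_R = 8.910 lb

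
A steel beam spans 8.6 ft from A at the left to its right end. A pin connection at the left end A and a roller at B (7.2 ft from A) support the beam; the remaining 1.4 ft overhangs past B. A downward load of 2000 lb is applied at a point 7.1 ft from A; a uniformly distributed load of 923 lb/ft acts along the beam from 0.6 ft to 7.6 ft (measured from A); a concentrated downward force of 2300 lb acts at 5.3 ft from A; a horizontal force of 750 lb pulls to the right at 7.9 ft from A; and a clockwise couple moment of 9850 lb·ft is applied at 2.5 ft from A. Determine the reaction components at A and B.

A_x = -750.0 lb, A_y = 2048 lb, B_y = 8713 lb

Resultant of the distributed load: 923 × 7 = 6461 lb at 4.1 ft from A.
Taking moments about A: B_y·7.2 − 2000·7.1 − (923·7)·4.1 − 2300·5.3 − 9850 = 0 → B_y = 62730.1/7.2 = 8712.51 ≈ 8713 lb.
ΣF_y = 0: A_y + 8712.51 − 2000 − 923·7 − 2300 = 0 → A_y = 2048 lb.
ΣF_x = 0: A_x + 750 = 0 → A_x = -750.0 lb.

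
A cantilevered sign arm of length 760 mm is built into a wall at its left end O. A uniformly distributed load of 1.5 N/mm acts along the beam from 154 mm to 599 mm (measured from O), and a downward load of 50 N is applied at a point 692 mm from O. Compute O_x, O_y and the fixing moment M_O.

O_x = 0, O_y = 717.5 N, M_O = 285900 N·mm

Resultant of the distributed load: 1.5 × 445 = 667.5 N at 376.5 mm from O.
ΣF_x = 0: O_x = 0.
ΣF_y = 0: O_y − 1.5·445 − 50 = 0 → O_y = 717.5 N.
ΣM about O: M_O − (1.5·445)·376.5 − 50·692 = 0 → M_O = 285900 N·mm.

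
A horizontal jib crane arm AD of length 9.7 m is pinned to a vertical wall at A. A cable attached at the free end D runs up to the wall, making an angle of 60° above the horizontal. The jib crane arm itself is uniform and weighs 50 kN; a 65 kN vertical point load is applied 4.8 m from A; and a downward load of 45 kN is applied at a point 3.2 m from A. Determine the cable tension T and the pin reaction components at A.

ΣM about A: T·sin60°·9.7 − 50·4.85 − 65·4.8 − 45·3.2 = 0 → T = 698.5/(9.7·0.866025) = 83.1504 ≈ 83.15 kN.
ΣF_x = 0: A_x − T·cos60° = 0 → A_x = 83.1504 × 0.5 = 41.58 kN.
ΣF_y = 0: A_y + T·sin60° − 50 − 65 − 45 = 0 → A_y = 160 − 83.1504 × 0.866025 = 87.99 kN.

T = 83.15 kN, A_x = 41.58 kN, A_y = 87.99 kN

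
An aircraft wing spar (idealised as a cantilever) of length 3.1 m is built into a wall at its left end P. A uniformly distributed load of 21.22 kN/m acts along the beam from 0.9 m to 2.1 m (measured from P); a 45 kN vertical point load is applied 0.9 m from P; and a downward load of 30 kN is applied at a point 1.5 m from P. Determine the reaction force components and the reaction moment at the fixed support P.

Resultant of the distributed load: 21.22 × 1.2 = 25.464 kN at 1.5 m from P.
ΣF_x = 0: P_x = 0.
ΣF_y = 0: P_y − 21.22·1.2 − 45 − 30 = 0 → P_y = 100.5 kN.
ΣM about P: M_P − (21.22·1.2)·1.5 − 45·0.9 − 30·1.5 = 0 → M_P = 123.7 kN·m.

P_x = 0, P_y = 100.5 kN, M_P = 123.7 kN·m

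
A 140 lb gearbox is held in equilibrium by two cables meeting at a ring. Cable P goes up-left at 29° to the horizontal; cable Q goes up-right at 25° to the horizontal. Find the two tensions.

T_P = 156.8 lb, T_Q = 151.4 lb

ΣF_x = 0: −T_P·cos29° + T_Q·cos25° = 0 → T_Q = 0.965036·T_P.
ΣF_y = 0: T_P·sin29° + T_Q·sin25° = 140.
Substitute: T_P·(0.48481 + 0.965036·0.422618) = 140 → T_P = 156.836 ≈ 156.8 lb.
Then T_Q = 0.965036 × 156.836 = 151.4 lb.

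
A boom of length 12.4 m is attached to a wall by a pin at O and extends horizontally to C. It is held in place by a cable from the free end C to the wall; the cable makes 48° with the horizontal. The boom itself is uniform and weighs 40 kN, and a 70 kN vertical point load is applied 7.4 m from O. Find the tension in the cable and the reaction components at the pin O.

T = 83.13 kN, O_x = 55.62 kN, O_y = 48.23 kN

ΣM about O: T·sin48°·12.4 − 40·6.2 − 70·7.4 = 0 → T = 766/(12.4·0.743145) = 83.1254 ≈ 83.13 kN.
ΣF_x = 0: O_x − T·cos48° = 0 → O_x = 83.1254 × 0.669131 = 55.62 kN.
ΣF_y = 0: O_y + T·sin48° − 40 − 70 = 0 → O_y = 110 − 83.1254 × 0.743145 = 48.23 kN.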